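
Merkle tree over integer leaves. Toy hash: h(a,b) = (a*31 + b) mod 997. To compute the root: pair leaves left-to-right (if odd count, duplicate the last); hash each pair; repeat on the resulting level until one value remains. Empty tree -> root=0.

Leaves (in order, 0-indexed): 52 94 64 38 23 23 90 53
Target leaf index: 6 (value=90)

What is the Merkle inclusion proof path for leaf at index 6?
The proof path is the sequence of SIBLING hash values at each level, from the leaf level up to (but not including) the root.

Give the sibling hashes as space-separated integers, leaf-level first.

Answer: 53 736 73

Derivation:
L0 (leaves): [52, 94, 64, 38, 23, 23, 90, 53], target index=6
L1: h(52,94)=(52*31+94)%997=709 [pair 0] h(64,38)=(64*31+38)%997=28 [pair 1] h(23,23)=(23*31+23)%997=736 [pair 2] h(90,53)=(90*31+53)%997=849 [pair 3] -> [709, 28, 736, 849]
  Sibling for proof at L0: 53
L2: h(709,28)=(709*31+28)%997=73 [pair 0] h(736,849)=(736*31+849)%997=734 [pair 1] -> [73, 734]
  Sibling for proof at L1: 736
L3: h(73,734)=(73*31+734)%997=6 [pair 0] -> [6]
  Sibling for proof at L2: 73
Root: 6
Proof path (sibling hashes from leaf to root): [53, 736, 73]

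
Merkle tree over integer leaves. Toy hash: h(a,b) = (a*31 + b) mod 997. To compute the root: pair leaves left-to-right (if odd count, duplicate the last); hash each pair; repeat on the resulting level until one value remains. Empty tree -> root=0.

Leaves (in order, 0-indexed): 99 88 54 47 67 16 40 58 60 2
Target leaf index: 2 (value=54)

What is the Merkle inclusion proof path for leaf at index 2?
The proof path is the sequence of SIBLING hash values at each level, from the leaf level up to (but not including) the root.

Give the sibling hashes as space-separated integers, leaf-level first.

Answer: 47 166 379 424

Derivation:
L0 (leaves): [99, 88, 54, 47, 67, 16, 40, 58, 60, 2], target index=2
L1: h(99,88)=(99*31+88)%997=166 [pair 0] h(54,47)=(54*31+47)%997=724 [pair 1] h(67,16)=(67*31+16)%997=99 [pair 2] h(40,58)=(40*31+58)%997=301 [pair 3] h(60,2)=(60*31+2)%997=865 [pair 4] -> [166, 724, 99, 301, 865]
  Sibling for proof at L0: 47
L2: h(166,724)=(166*31+724)%997=885 [pair 0] h(99,301)=(99*31+301)%997=379 [pair 1] h(865,865)=(865*31+865)%997=761 [pair 2] -> [885, 379, 761]
  Sibling for proof at L1: 166
L3: h(885,379)=(885*31+379)%997=895 [pair 0] h(761,761)=(761*31+761)%997=424 [pair 1] -> [895, 424]
  Sibling for proof at L2: 379
L4: h(895,424)=(895*31+424)%997=253 [pair 0] -> [253]
  Sibling for proof at L3: 424
Root: 253
Proof path (sibling hashes from leaf to root): [47, 166, 379, 424]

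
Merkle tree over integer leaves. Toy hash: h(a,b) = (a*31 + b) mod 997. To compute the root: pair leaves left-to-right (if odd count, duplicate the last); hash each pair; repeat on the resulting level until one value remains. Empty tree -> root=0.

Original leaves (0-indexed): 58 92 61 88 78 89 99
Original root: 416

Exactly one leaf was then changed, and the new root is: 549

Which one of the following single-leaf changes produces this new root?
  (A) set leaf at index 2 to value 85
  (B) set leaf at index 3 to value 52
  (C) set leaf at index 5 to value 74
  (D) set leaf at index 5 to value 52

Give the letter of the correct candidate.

Answer: A

Derivation:
Original leaves: [58, 92, 61, 88, 78, 89, 99]
Target new root: 549
Try each candidate change and compute the resulting root:
Candidate A: set leaf[2] = 85 -> leaves = [58, 92, 85, 88, 78, 89, 99]
  L0: [58, 92, 85, 88, 78, 89, 99]
  L1: h(58,92)=(58*31+92)%997=893 h(85,88)=(85*31+88)%997=729 h(78,89)=(78*31+89)%997=513 h(99,99)=(99*31+99)%997=177 -> [893, 729, 513, 177]
  L2: h(893,729)=(893*31+729)%997=496 h(513,177)=(513*31+177)%997=128 -> [496, 128]
  L3: h(496,128)=(496*31+128)%997=549 -> [549]
  root = 549 == target 549  ** MATCH **
Candidate B: set leaf[3] = 52 -> leaves = [58, 92, 61, 52, 78, 89, 99]
  L0: [58, 92, 61, 52, 78, 89, 99]
  L1: h(58,92)=(58*31+92)%997=893 h(61,52)=(61*31+52)%997=946 h(78,89)=(78*31+89)%997=513 h(99,99)=(99*31+99)%997=177 -> [893, 946, 513, 177]
  L2: h(893,946)=(893*31+946)%997=713 h(513,177)=(513*31+177)%997=128 -> [713, 128]
  L3: h(713,128)=(713*31+128)%997=297 -> [297]
  root = 297 != target 549
Candidate C: set leaf[5] = 74 -> leaves = [58, 92, 61, 88, 78, 74, 99]
  L0: [58, 92, 61, 88, 78, 74, 99]
  L1: h(58,92)=(58*31+92)%997=893 h(61,88)=(61*31+88)%997=982 h(78,74)=(78*31+74)%997=498 h(99,99)=(99*31+99)%997=177 -> [893, 982, 498, 177]
  L2: h(893,982)=(893*31+982)%997=749 h(498,177)=(498*31+177)%997=660 -> [749, 660]
  L3: h(749,660)=(749*31+660)%997=948 -> [948]
  root = 948 != target 549
Candidate D: set leaf[5] = 52 -> leaves = [58, 92, 61, 88, 78, 52, 99]
  L0: [58, 92, 61, 88, 78, 52, 99]
  L1: h(58,92)=(58*31+92)%997=893 h(61,88)=(61*31+88)%997=982 h(78,52)=(78*31+52)%997=476 h(99,99)=(99*31+99)%997=177 -> [893, 982, 476, 177]
  L2: h(893,982)=(893*31+982)%997=749 h(476,177)=(476*31+177)%997=975 -> [749, 975]
  L3: h(749,975)=(749*31+975)%997=266 -> [266]
  root = 266 != target 549
Candidate A produces the target root.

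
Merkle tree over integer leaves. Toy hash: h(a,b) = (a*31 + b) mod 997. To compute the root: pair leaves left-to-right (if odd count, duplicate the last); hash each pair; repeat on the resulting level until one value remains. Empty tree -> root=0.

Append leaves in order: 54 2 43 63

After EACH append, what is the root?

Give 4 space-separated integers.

After append 54 (leaves=[54]):
  L0: [54]
  root=54
After append 2 (leaves=[54, 2]):
  L0: [54, 2]
  L1: h(54,2)=(54*31+2)%997=679 -> [679]
  root=679
After append 43 (leaves=[54, 2, 43]):
  L0: [54, 2, 43]
  L1: h(54,2)=(54*31+2)%997=679 h(43,43)=(43*31+43)%997=379 -> [679, 379]
  L2: h(679,379)=(679*31+379)%997=491 -> [491]
  root=491
After append 63 (leaves=[54, 2, 43, 63]):
  L0: [54, 2, 43, 63]
  L1: h(54,2)=(54*31+2)%997=679 h(43,63)=(43*31+63)%997=399 -> [679, 399]
  L2: h(679,399)=(679*31+399)%997=511 -> [511]
  root=511

Answer: 54 679 491 511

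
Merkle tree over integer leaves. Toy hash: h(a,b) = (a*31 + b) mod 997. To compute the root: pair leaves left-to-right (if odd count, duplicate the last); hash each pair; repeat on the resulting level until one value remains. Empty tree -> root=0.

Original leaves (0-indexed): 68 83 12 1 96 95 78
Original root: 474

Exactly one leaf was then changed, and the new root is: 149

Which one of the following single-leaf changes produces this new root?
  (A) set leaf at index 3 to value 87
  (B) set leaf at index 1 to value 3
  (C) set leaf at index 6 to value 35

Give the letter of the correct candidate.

Answer: A

Derivation:
Original leaves: [68, 83, 12, 1, 96, 95, 78]
Target new root: 149
Try each candidate change and compute the resulting root:
Candidate A: set leaf[3] = 87 -> leaves = [68, 83, 12, 87, 96, 95, 78]
  L0: [68, 83, 12, 87, 96, 95, 78]
  L1: h(68,83)=(68*31+83)%997=197 h(12,87)=(12*31+87)%997=459 h(96,95)=(96*31+95)%997=80 h(78,78)=(78*31+78)%997=502 -> [197, 459, 80, 502]
  L2: h(197,459)=(197*31+459)%997=584 h(80,502)=(80*31+502)%997=988 -> [584, 988]
  L3: h(584,988)=(584*31+988)%997=149 -> [149]
  root = 149 == target 149  ** MATCH **
Candidate B: set leaf[1] = 3 -> leaves = [68, 3, 12, 1, 96, 95, 78]
  L0: [68, 3, 12, 1, 96, 95, 78]
  L1: h(68,3)=(68*31+3)%997=117 h(12,1)=(12*31+1)%997=373 h(96,95)=(96*31+95)%997=80 h(78,78)=(78*31+78)%997=502 -> [117, 373, 80, 502]
  L2: h(117,373)=(117*31+373)%997=12 h(80,502)=(80*31+502)%997=988 -> [12, 988]
  L3: h(12,988)=(12*31+988)%997=363 -> [363]
  root = 363 != target 149
Candidate C: set leaf[6] = 35 -> leaves = [68, 83, 12, 1, 96, 95, 35]
  L0: [68, 83, 12, 1, 96, 95, 35]
  L1: h(68,83)=(68*31+83)%997=197 h(12,1)=(12*31+1)%997=373 h(96,95)=(96*31+95)%997=80 h(35,35)=(35*31+35)%997=123 -> [197, 373, 80, 123]
  L2: h(197,373)=(197*31+373)%997=498 h(80,123)=(80*31+123)%997=609 -> [498, 609]
  L3: h(498,609)=(498*31+609)%997=95 -> [95]
  root = 95 != target 149
Candidate A produces the target root.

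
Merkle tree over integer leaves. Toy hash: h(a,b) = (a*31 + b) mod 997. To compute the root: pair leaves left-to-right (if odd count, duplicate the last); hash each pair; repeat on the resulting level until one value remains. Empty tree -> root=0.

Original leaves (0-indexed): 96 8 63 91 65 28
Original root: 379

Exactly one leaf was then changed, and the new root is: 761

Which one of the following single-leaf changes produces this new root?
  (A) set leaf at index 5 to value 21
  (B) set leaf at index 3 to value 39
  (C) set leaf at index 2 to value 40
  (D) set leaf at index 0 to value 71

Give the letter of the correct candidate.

Original leaves: [96, 8, 63, 91, 65, 28]
Target new root: 761
Try each candidate change and compute the resulting root:
Candidate A: set leaf[5] = 21 -> leaves = [96, 8, 63, 91, 65, 21]
  L0: [96, 8, 63, 91, 65, 21]
  L1: h(96,8)=(96*31+8)%997=990 h(63,91)=(63*31+91)%997=50 h(65,21)=(65*31+21)%997=42 -> [990, 50, 42]
  L2: h(990,50)=(990*31+50)%997=830 h(42,42)=(42*31+42)%997=347 -> [830, 347]
  L3: h(830,347)=(830*31+347)%997=155 -> [155]
  root = 155 != target 761
Candidate B: set leaf[3] = 39 -> leaves = [96, 8, 63, 39, 65, 28]
  L0: [96, 8, 63, 39, 65, 28]
  L1: h(96,8)=(96*31+8)%997=990 h(63,39)=(63*31+39)%997=995 h(65,28)=(65*31+28)%997=49 -> [990, 995, 49]
  L2: h(990,995)=(990*31+995)%997=778 h(49,49)=(49*31+49)%997=571 -> [778, 571]
  L3: h(778,571)=(778*31+571)%997=761 -> [761]
  root = 761 == target 761  ** MATCH **
Candidate C: set leaf[2] = 40 -> leaves = [96, 8, 40, 91, 65, 28]
  L0: [96, 8, 40, 91, 65, 28]
  L1: h(96,8)=(96*31+8)%997=990 h(40,91)=(40*31+91)%997=334 h(65,28)=(65*31+28)%997=49 -> [990, 334, 49]
  L2: h(990,334)=(990*31+334)%997=117 h(49,49)=(49*31+49)%997=571 -> [117, 571]
  L3: h(117,571)=(117*31+571)%997=210 -> [210]
  root = 210 != target 761
Candidate D: set leaf[0] = 71 -> leaves = [71, 8, 63, 91, 65, 28]
  L0: [71, 8, 63, 91, 65, 28]
  L1: h(71,8)=(71*31+8)%997=215 h(63,91)=(63*31+91)%997=50 h(65,28)=(65*31+28)%997=49 -> [215, 50, 49]
  L2: h(215,50)=(215*31+50)%997=733 h(49,49)=(49*31+49)%997=571 -> [733, 571]
  L3: h(733,571)=(733*31+571)%997=363 -> [363]
  root = 363 != target 761
Candidate B produces the target root.

Answer: B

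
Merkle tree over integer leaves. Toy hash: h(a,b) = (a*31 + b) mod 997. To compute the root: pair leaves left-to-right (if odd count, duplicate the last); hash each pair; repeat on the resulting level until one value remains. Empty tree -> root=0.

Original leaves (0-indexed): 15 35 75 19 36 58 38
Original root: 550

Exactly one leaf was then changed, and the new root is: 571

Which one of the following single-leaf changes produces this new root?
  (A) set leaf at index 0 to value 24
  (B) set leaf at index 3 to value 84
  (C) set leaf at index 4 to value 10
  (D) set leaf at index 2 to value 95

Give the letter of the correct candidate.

Answer: B

Derivation:
Original leaves: [15, 35, 75, 19, 36, 58, 38]
Target new root: 571
Try each candidate change and compute the resulting root:
Candidate A: set leaf[0] = 24 -> leaves = [24, 35, 75, 19, 36, 58, 38]
  L0: [24, 35, 75, 19, 36, 58, 38]
  L1: h(24,35)=(24*31+35)%997=779 h(75,19)=(75*31+19)%997=350 h(36,58)=(36*31+58)%997=177 h(38,38)=(38*31+38)%997=219 -> [779, 350, 177, 219]
  L2: h(779,350)=(779*31+350)%997=571 h(177,219)=(177*31+219)%997=721 -> [571, 721]
  L3: h(571,721)=(571*31+721)%997=476 -> [476]
  root = 476 != target 571
Candidate B: set leaf[3] = 84 -> leaves = [15, 35, 75, 84, 36, 58, 38]
  L0: [15, 35, 75, 84, 36, 58, 38]
  L1: h(15,35)=(15*31+35)%997=500 h(75,84)=(75*31+84)%997=415 h(36,58)=(36*31+58)%997=177 h(38,38)=(38*31+38)%997=219 -> [500, 415, 177, 219]
  L2: h(500,415)=(500*31+415)%997=960 h(177,219)=(177*31+219)%997=721 -> [960, 721]
  L3: h(960,721)=(960*31+721)%997=571 -> [571]
  root = 571 == target 571  ** MATCH **
Candidate C: set leaf[4] = 10 -> leaves = [15, 35, 75, 19, 10, 58, 38]
  L0: [15, 35, 75, 19, 10, 58, 38]
  L1: h(15,35)=(15*31+35)%997=500 h(75,19)=(75*31+19)%997=350 h(10,58)=(10*31+58)%997=368 h(38,38)=(38*31+38)%997=219 -> [500, 350, 368, 219]
  L2: h(500,350)=(500*31+350)%997=895 h(368,219)=(368*31+219)%997=660 -> [895, 660]
  L3: h(895,660)=(895*31+660)%997=489 -> [489]
  root = 489 != target 571
Candidate D: set leaf[2] = 95 -> leaves = [15, 35, 95, 19, 36, 58, 38]
  L0: [15, 35, 95, 19, 36, 58, 38]
  L1: h(15,35)=(15*31+35)%997=500 h(95,19)=(95*31+19)%997=970 h(36,58)=(36*31+58)%997=177 h(38,38)=(38*31+38)%997=219 -> [500, 970, 177, 219]
  L2: h(500,970)=(500*31+970)%997=518 h(177,219)=(177*31+219)%997=721 -> [518, 721]
  L3: h(518,721)=(518*31+721)%997=827 -> [827]
  root = 827 != target 571
Candidate B produces the target root.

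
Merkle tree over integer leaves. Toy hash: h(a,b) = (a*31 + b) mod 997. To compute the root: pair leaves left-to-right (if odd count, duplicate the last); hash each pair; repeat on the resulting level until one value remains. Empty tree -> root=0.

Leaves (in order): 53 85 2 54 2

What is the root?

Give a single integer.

Answer: 265

Derivation:
L0: [53, 85, 2, 54, 2]
L1: h(53,85)=(53*31+85)%997=731 h(2,54)=(2*31+54)%997=116 h(2,2)=(2*31+2)%997=64 -> [731, 116, 64]
L2: h(731,116)=(731*31+116)%997=843 h(64,64)=(64*31+64)%997=54 -> [843, 54]
L3: h(843,54)=(843*31+54)%997=265 -> [265]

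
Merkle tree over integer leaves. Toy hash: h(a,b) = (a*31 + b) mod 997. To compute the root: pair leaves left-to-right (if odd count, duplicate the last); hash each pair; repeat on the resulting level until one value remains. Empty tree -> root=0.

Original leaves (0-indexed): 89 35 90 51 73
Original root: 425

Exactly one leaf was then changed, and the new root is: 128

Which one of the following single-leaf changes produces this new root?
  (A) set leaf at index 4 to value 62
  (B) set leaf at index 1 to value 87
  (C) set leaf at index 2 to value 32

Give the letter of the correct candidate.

Answer: A

Derivation:
Original leaves: [89, 35, 90, 51, 73]
Target new root: 128
Try each candidate change and compute the resulting root:
Candidate A: set leaf[4] = 62 -> leaves = [89, 35, 90, 51, 62]
  L0: [89, 35, 90, 51, 62]
  L1: h(89,35)=(89*31+35)%997=800 h(90,51)=(90*31+51)%997=847 h(62,62)=(62*31+62)%997=987 -> [800, 847, 987]
  L2: h(800,847)=(800*31+847)%997=722 h(987,987)=(987*31+987)%997=677 -> [722, 677]
  L3: h(722,677)=(722*31+677)%997=128 -> [128]
  root = 128 == target 128  ** MATCH **
Candidate B: set leaf[1] = 87 -> leaves = [89, 87, 90, 51, 73]
  L0: [89, 87, 90, 51, 73]
  L1: h(89,87)=(89*31+87)%997=852 h(90,51)=(90*31+51)%997=847 h(73,73)=(73*31+73)%997=342 -> [852, 847, 342]
  L2: h(852,847)=(852*31+847)%997=340 h(342,342)=(342*31+342)%997=974 -> [340, 974]
  L3: h(340,974)=(340*31+974)%997=547 -> [547]
  root = 547 != target 128
Candidate C: set leaf[2] = 32 -> leaves = [89, 35, 32, 51, 73]
  L0: [89, 35, 32, 51, 73]
  L1: h(89,35)=(89*31+35)%997=800 h(32,51)=(32*31+51)%997=46 h(73,73)=(73*31+73)%997=342 -> [800, 46, 342]
  L2: h(800,46)=(800*31+46)%997=918 h(342,342)=(342*31+342)%997=974 -> [918, 974]
  L3: h(918,974)=(918*31+974)%997=519 -> [519]
  root = 519 != target 128
Candidate A produces the target root.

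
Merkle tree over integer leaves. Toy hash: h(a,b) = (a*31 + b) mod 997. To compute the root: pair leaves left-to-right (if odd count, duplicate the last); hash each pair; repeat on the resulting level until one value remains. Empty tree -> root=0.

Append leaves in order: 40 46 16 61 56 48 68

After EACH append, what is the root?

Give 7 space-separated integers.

Answer: 40 289 498 543 399 143 535

Derivation:
After append 40 (leaves=[40]):
  L0: [40]
  root=40
After append 46 (leaves=[40, 46]):
  L0: [40, 46]
  L1: h(40,46)=(40*31+46)%997=289 -> [289]
  root=289
After append 16 (leaves=[40, 46, 16]):
  L0: [40, 46, 16]
  L1: h(40,46)=(40*31+46)%997=289 h(16,16)=(16*31+16)%997=512 -> [289, 512]
  L2: h(289,512)=(289*31+512)%997=498 -> [498]
  root=498
After append 61 (leaves=[40, 46, 16, 61]):
  L0: [40, 46, 16, 61]
  L1: h(40,46)=(40*31+46)%997=289 h(16,61)=(16*31+61)%997=557 -> [289, 557]
  L2: h(289,557)=(289*31+557)%997=543 -> [543]
  root=543
After append 56 (leaves=[40, 46, 16, 61, 56]):
  L0: [40, 46, 16, 61, 56]
  L1: h(40,46)=(40*31+46)%997=289 h(16,61)=(16*31+61)%997=557 h(56,56)=(56*31+56)%997=795 -> [289, 557, 795]
  L2: h(289,557)=(289*31+557)%997=543 h(795,795)=(795*31+795)%997=515 -> [543, 515]
  L3: h(543,515)=(543*31+515)%997=399 -> [399]
  root=399
After append 48 (leaves=[40, 46, 16, 61, 56, 48]):
  L0: [40, 46, 16, 61, 56, 48]
  L1: h(40,46)=(40*31+46)%997=289 h(16,61)=(16*31+61)%997=557 h(56,48)=(56*31+48)%997=787 -> [289, 557, 787]
  L2: h(289,557)=(289*31+557)%997=543 h(787,787)=(787*31+787)%997=259 -> [543, 259]
  L3: h(543,259)=(543*31+259)%997=143 -> [143]
  root=143
After append 68 (leaves=[40, 46, 16, 61, 56, 48, 68]):
  L0: [40, 46, 16, 61, 56, 48, 68]
  L1: h(40,46)=(40*31+46)%997=289 h(16,61)=(16*31+61)%997=557 h(56,48)=(56*31+48)%997=787 h(68,68)=(68*31+68)%997=182 -> [289, 557, 787, 182]
  L2: h(289,557)=(289*31+557)%997=543 h(787,182)=(787*31+182)%997=651 -> [543, 651]
  L3: h(543,651)=(543*31+651)%997=535 -> [535]
  root=535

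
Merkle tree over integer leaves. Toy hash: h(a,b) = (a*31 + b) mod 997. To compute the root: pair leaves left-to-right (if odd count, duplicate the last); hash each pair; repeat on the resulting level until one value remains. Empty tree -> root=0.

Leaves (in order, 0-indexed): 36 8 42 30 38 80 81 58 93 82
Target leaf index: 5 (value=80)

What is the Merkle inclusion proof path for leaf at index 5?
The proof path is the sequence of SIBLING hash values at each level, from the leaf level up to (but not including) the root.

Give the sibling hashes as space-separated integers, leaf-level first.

Answer: 38 575 284 295

Derivation:
L0 (leaves): [36, 8, 42, 30, 38, 80, 81, 58, 93, 82], target index=5
L1: h(36,8)=(36*31+8)%997=127 [pair 0] h(42,30)=(42*31+30)%997=335 [pair 1] h(38,80)=(38*31+80)%997=261 [pair 2] h(81,58)=(81*31+58)%997=575 [pair 3] h(93,82)=(93*31+82)%997=971 [pair 4] -> [127, 335, 261, 575, 971]
  Sibling for proof at L0: 38
L2: h(127,335)=(127*31+335)%997=284 [pair 0] h(261,575)=(261*31+575)%997=690 [pair 1] h(971,971)=(971*31+971)%997=165 [pair 2] -> [284, 690, 165]
  Sibling for proof at L1: 575
L3: h(284,690)=(284*31+690)%997=521 [pair 0] h(165,165)=(165*31+165)%997=295 [pair 1] -> [521, 295]
  Sibling for proof at L2: 284
L4: h(521,295)=(521*31+295)%997=494 [pair 0] -> [494]
  Sibling for proof at L3: 295
Root: 494
Proof path (sibling hashes from leaf to root): [38, 575, 284, 295]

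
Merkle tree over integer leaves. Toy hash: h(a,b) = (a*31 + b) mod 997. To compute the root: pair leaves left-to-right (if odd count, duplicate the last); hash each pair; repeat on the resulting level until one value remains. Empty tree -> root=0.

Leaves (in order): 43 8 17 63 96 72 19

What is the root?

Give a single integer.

Answer: 305

Derivation:
L0: [43, 8, 17, 63, 96, 72, 19]
L1: h(43,8)=(43*31+8)%997=344 h(17,63)=(17*31+63)%997=590 h(96,72)=(96*31+72)%997=57 h(19,19)=(19*31+19)%997=608 -> [344, 590, 57, 608]
L2: h(344,590)=(344*31+590)%997=287 h(57,608)=(57*31+608)%997=381 -> [287, 381]
L3: h(287,381)=(287*31+381)%997=305 -> [305]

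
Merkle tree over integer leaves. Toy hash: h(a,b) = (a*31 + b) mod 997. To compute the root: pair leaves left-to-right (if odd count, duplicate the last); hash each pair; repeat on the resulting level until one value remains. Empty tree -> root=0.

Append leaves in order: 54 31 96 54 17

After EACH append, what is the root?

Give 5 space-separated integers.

Answer: 54 708 95 53 108

Derivation:
After append 54 (leaves=[54]):
  L0: [54]
  root=54
After append 31 (leaves=[54, 31]):
  L0: [54, 31]
  L1: h(54,31)=(54*31+31)%997=708 -> [708]
  root=708
After append 96 (leaves=[54, 31, 96]):
  L0: [54, 31, 96]
  L1: h(54,31)=(54*31+31)%997=708 h(96,96)=(96*31+96)%997=81 -> [708, 81]
  L2: h(708,81)=(708*31+81)%997=95 -> [95]
  root=95
After append 54 (leaves=[54, 31, 96, 54]):
  L0: [54, 31, 96, 54]
  L1: h(54,31)=(54*31+31)%997=708 h(96,54)=(96*31+54)%997=39 -> [708, 39]
  L2: h(708,39)=(708*31+39)%997=53 -> [53]
  root=53
After append 17 (leaves=[54, 31, 96, 54, 17]):
  L0: [54, 31, 96, 54, 17]
  L1: h(54,31)=(54*31+31)%997=708 h(96,54)=(96*31+54)%997=39 h(17,17)=(17*31+17)%997=544 -> [708, 39, 544]
  L2: h(708,39)=(708*31+39)%997=53 h(544,544)=(544*31+544)%997=459 -> [53, 459]
  L3: h(53,459)=(53*31+459)%997=108 -> [108]
  root=108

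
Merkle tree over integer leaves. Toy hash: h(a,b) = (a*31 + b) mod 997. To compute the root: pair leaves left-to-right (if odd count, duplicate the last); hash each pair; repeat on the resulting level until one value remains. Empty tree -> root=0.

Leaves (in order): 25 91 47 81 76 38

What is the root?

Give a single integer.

L0: [25, 91, 47, 81, 76, 38]
L1: h(25,91)=(25*31+91)%997=866 h(47,81)=(47*31+81)%997=541 h(76,38)=(76*31+38)%997=400 -> [866, 541, 400]
L2: h(866,541)=(866*31+541)%997=468 h(400,400)=(400*31+400)%997=836 -> [468, 836]
L3: h(468,836)=(468*31+836)%997=389 -> [389]

Answer: 389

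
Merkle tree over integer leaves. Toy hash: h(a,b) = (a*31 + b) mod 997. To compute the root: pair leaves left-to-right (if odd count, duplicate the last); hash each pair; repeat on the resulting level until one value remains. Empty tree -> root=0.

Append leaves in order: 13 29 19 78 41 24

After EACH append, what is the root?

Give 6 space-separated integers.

Answer: 13 432 42 101 250 703

Derivation:
After append 13 (leaves=[13]):
  L0: [13]
  root=13
After append 29 (leaves=[13, 29]):
  L0: [13, 29]
  L1: h(13,29)=(13*31+29)%997=432 -> [432]
  root=432
After append 19 (leaves=[13, 29, 19]):
  L0: [13, 29, 19]
  L1: h(13,29)=(13*31+29)%997=432 h(19,19)=(19*31+19)%997=608 -> [432, 608]
  L2: h(432,608)=(432*31+608)%997=42 -> [42]
  root=42
After append 78 (leaves=[13, 29, 19, 78]):
  L0: [13, 29, 19, 78]
  L1: h(13,29)=(13*31+29)%997=432 h(19,78)=(19*31+78)%997=667 -> [432, 667]
  L2: h(432,667)=(432*31+667)%997=101 -> [101]
  root=101
After append 41 (leaves=[13, 29, 19, 78, 41]):
  L0: [13, 29, 19, 78, 41]
  L1: h(13,29)=(13*31+29)%997=432 h(19,78)=(19*31+78)%997=667 h(41,41)=(41*31+41)%997=315 -> [432, 667, 315]
  L2: h(432,667)=(432*31+667)%997=101 h(315,315)=(315*31+315)%997=110 -> [101, 110]
  L3: h(101,110)=(101*31+110)%997=250 -> [250]
  root=250
After append 24 (leaves=[13, 29, 19, 78, 41, 24]):
  L0: [13, 29, 19, 78, 41, 24]
  L1: h(13,29)=(13*31+29)%997=432 h(19,78)=(19*31+78)%997=667 h(41,24)=(41*31+24)%997=298 -> [432, 667, 298]
  L2: h(432,667)=(432*31+667)%997=101 h(298,298)=(298*31+298)%997=563 -> [101, 563]
  L3: h(101,563)=(101*31+563)%997=703 -> [703]
  root=703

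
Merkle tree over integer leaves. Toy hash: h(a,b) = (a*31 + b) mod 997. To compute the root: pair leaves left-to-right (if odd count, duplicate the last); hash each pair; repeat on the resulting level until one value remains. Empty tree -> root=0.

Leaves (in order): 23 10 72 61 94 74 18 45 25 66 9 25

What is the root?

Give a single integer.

L0: [23, 10, 72, 61, 94, 74, 18, 45, 25, 66, 9, 25]
L1: h(23,10)=(23*31+10)%997=723 h(72,61)=(72*31+61)%997=299 h(94,74)=(94*31+74)%997=994 h(18,45)=(18*31+45)%997=603 h(25,66)=(25*31+66)%997=841 h(9,25)=(9*31+25)%997=304 -> [723, 299, 994, 603, 841, 304]
L2: h(723,299)=(723*31+299)%997=778 h(994,603)=(994*31+603)%997=510 h(841,304)=(841*31+304)%997=453 -> [778, 510, 453]
L3: h(778,510)=(778*31+510)%997=700 h(453,453)=(453*31+453)%997=538 -> [700, 538]
L4: h(700,538)=(700*31+538)%997=304 -> [304]

Answer: 304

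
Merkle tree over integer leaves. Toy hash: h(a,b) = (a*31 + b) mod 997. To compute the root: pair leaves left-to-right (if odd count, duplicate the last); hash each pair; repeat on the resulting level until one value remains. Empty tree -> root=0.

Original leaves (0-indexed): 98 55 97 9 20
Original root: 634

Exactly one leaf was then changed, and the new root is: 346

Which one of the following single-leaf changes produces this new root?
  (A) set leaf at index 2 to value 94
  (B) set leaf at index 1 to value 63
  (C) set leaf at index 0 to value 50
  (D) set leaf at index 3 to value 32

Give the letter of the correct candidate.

Original leaves: [98, 55, 97, 9, 20]
Target new root: 346
Try each candidate change and compute the resulting root:
Candidate A: set leaf[2] = 94 -> leaves = [98, 55, 94, 9, 20]
  L0: [98, 55, 94, 9, 20]
  L1: h(98,55)=(98*31+55)%997=102 h(94,9)=(94*31+9)%997=929 h(20,20)=(20*31+20)%997=640 -> [102, 929, 640]
  L2: h(102,929)=(102*31+929)%997=103 h(640,640)=(640*31+640)%997=540 -> [103, 540]
  L3: h(103,540)=(103*31+540)%997=742 -> [742]
  root = 742 != target 346
Candidate B: set leaf[1] = 63 -> leaves = [98, 63, 97, 9, 20]
  L0: [98, 63, 97, 9, 20]
  L1: h(98,63)=(98*31+63)%997=110 h(97,9)=(97*31+9)%997=25 h(20,20)=(20*31+20)%997=640 -> [110, 25, 640]
  L2: h(110,25)=(110*31+25)%997=444 h(640,640)=(640*31+640)%997=540 -> [444, 540]
  L3: h(444,540)=(444*31+540)%997=346 -> [346]
  root = 346 == target 346  ** MATCH **
Candidate C: set leaf[0] = 50 -> leaves = [50, 55, 97, 9, 20]
  L0: [50, 55, 97, 9, 20]
  L1: h(50,55)=(50*31+55)%997=608 h(97,9)=(97*31+9)%997=25 h(20,20)=(20*31+20)%997=640 -> [608, 25, 640]
  L2: h(608,25)=(608*31+25)%997=927 h(640,640)=(640*31+640)%997=540 -> [927, 540]
  L3: h(927,540)=(927*31+540)%997=364 -> [364]
  root = 364 != target 346
Candidate D: set leaf[3] = 32 -> leaves = [98, 55, 97, 32, 20]
  L0: [98, 55, 97, 32, 20]
  L1: h(98,55)=(98*31+55)%997=102 h(97,32)=(97*31+32)%997=48 h(20,20)=(20*31+20)%997=640 -> [102, 48, 640]
  L2: h(102,48)=(102*31+48)%997=219 h(640,640)=(640*31+640)%997=540 -> [219, 540]
  L3: h(219,540)=(219*31+540)%997=350 -> [350]
  root = 350 != target 346
Candidate B produces the target root.

Answer: B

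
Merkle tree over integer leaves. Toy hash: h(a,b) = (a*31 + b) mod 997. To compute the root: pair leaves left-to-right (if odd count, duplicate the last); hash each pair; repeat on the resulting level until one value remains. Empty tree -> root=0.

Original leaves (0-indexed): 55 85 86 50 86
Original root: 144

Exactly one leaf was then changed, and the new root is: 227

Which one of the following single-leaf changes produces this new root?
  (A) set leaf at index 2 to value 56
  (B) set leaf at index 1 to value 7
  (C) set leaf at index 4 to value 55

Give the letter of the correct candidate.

Original leaves: [55, 85, 86, 50, 86]
Target new root: 227
Try each candidate change and compute the resulting root:
Candidate A: set leaf[2] = 56 -> leaves = [55, 85, 56, 50, 86]
  L0: [55, 85, 56, 50, 86]
  L1: h(55,85)=(55*31+85)%997=793 h(56,50)=(56*31+50)%997=789 h(86,86)=(86*31+86)%997=758 -> [793, 789, 758]
  L2: h(793,789)=(793*31+789)%997=447 h(758,758)=(758*31+758)%997=328 -> [447, 328]
  L3: h(447,328)=(447*31+328)%997=227 -> [227]
  root = 227 == target 227  ** MATCH **
Candidate B: set leaf[1] = 7 -> leaves = [55, 7, 86, 50, 86]
  L0: [55, 7, 86, 50, 86]
  L1: h(55,7)=(55*31+7)%997=715 h(86,50)=(86*31+50)%997=722 h(86,86)=(86*31+86)%997=758 -> [715, 722, 758]
  L2: h(715,722)=(715*31+722)%997=953 h(758,758)=(758*31+758)%997=328 -> [953, 328]
  L3: h(953,328)=(953*31+328)%997=958 -> [958]
  root = 958 != target 227
Candidate C: set leaf[4] = 55 -> leaves = [55, 85, 86, 50, 55]
  L0: [55, 85, 86, 50, 55]
  L1: h(55,85)=(55*31+85)%997=793 h(86,50)=(86*31+50)%997=722 h(55,55)=(55*31+55)%997=763 -> [793, 722, 763]
  L2: h(793,722)=(793*31+722)%997=380 h(763,763)=(763*31+763)%997=488 -> [380, 488]
  L3: h(380,488)=(380*31+488)%997=304 -> [304]
  root = 304 != target 227
Candidate A produces the target root.

Answer: A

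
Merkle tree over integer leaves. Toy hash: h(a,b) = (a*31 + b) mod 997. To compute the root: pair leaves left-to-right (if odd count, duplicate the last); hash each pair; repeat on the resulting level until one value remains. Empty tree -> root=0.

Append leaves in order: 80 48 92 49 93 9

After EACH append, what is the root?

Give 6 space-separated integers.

Answer: 80 534 555 512 437 740

Derivation:
After append 80 (leaves=[80]):
  L0: [80]
  root=80
After append 48 (leaves=[80, 48]):
  L0: [80, 48]
  L1: h(80,48)=(80*31+48)%997=534 -> [534]
  root=534
After append 92 (leaves=[80, 48, 92]):
  L0: [80, 48, 92]
  L1: h(80,48)=(80*31+48)%997=534 h(92,92)=(92*31+92)%997=950 -> [534, 950]
  L2: h(534,950)=(534*31+950)%997=555 -> [555]
  root=555
After append 49 (leaves=[80, 48, 92, 49]):
  L0: [80, 48, 92, 49]
  L1: h(80,48)=(80*31+48)%997=534 h(92,49)=(92*31+49)%997=907 -> [534, 907]
  L2: h(534,907)=(534*31+907)%997=512 -> [512]
  root=512
After append 93 (leaves=[80, 48, 92, 49, 93]):
  L0: [80, 48, 92, 49, 93]
  L1: h(80,48)=(80*31+48)%997=534 h(92,49)=(92*31+49)%997=907 h(93,93)=(93*31+93)%997=982 -> [534, 907, 982]
  L2: h(534,907)=(534*31+907)%997=512 h(982,982)=(982*31+982)%997=517 -> [512, 517]
  L3: h(512,517)=(512*31+517)%997=437 -> [437]
  root=437
After append 9 (leaves=[80, 48, 92, 49, 93, 9]):
  L0: [80, 48, 92, 49, 93, 9]
  L1: h(80,48)=(80*31+48)%997=534 h(92,49)=(92*31+49)%997=907 h(93,9)=(93*31+9)%997=898 -> [534, 907, 898]
  L2: h(534,907)=(534*31+907)%997=512 h(898,898)=(898*31+898)%997=820 -> [512, 820]
  L3: h(512,820)=(512*31+820)%997=740 -> [740]
  root=740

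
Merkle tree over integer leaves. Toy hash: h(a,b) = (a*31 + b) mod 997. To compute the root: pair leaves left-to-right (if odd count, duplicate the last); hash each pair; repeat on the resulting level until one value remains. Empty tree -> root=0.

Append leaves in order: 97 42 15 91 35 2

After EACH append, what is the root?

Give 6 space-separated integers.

After append 97 (leaves=[97]):
  L0: [97]
  root=97
After append 42 (leaves=[97, 42]):
  L0: [97, 42]
  L1: h(97,42)=(97*31+42)%997=58 -> [58]
  root=58
After append 15 (leaves=[97, 42, 15]):
  L0: [97, 42, 15]
  L1: h(97,42)=(97*31+42)%997=58 h(15,15)=(15*31+15)%997=480 -> [58, 480]
  L2: h(58,480)=(58*31+480)%997=284 -> [284]
  root=284
After append 91 (leaves=[97, 42, 15, 91]):
  L0: [97, 42, 15, 91]
  L1: h(97,42)=(97*31+42)%997=58 h(15,91)=(15*31+91)%997=556 -> [58, 556]
  L2: h(58,556)=(58*31+556)%997=360 -> [360]
  root=360
After append 35 (leaves=[97, 42, 15, 91, 35]):
  L0: [97, 42, 15, 91, 35]
  L1: h(97,42)=(97*31+42)%997=58 h(15,91)=(15*31+91)%997=556 h(35,35)=(35*31+35)%997=123 -> [58, 556, 123]
  L2: h(58,556)=(58*31+556)%997=360 h(123,123)=(123*31+123)%997=945 -> [360, 945]
  L3: h(360,945)=(360*31+945)%997=141 -> [141]
  root=141
After append 2 (leaves=[97, 42, 15, 91, 35, 2]):
  L0: [97, 42, 15, 91, 35, 2]
  L1: h(97,42)=(97*31+42)%997=58 h(15,91)=(15*31+91)%997=556 h(35,2)=(35*31+2)%997=90 -> [58, 556, 90]
  L2: h(58,556)=(58*31+556)%997=360 h(90,90)=(90*31+90)%997=886 -> [360, 886]
  L3: h(360,886)=(360*31+886)%997=82 -> [82]
  root=82

Answer: 97 58 284 360 141 82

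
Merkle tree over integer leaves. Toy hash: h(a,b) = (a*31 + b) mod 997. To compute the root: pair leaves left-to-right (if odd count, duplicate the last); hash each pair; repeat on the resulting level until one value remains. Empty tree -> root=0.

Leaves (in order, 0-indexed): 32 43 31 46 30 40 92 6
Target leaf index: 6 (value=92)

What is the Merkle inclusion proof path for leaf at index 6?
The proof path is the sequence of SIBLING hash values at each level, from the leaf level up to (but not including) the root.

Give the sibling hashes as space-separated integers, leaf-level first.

Answer: 6 970 191

Derivation:
L0 (leaves): [32, 43, 31, 46, 30, 40, 92, 6], target index=6
L1: h(32,43)=(32*31+43)%997=38 [pair 0] h(31,46)=(31*31+46)%997=10 [pair 1] h(30,40)=(30*31+40)%997=970 [pair 2] h(92,6)=(92*31+6)%997=864 [pair 3] -> [38, 10, 970, 864]
  Sibling for proof at L0: 6
L2: h(38,10)=(38*31+10)%997=191 [pair 0] h(970,864)=(970*31+864)%997=27 [pair 1] -> [191, 27]
  Sibling for proof at L1: 970
L3: h(191,27)=(191*31+27)%997=963 [pair 0] -> [963]
  Sibling for proof at L2: 191
Root: 963
Proof path (sibling hashes from leaf to root): [6, 970, 191]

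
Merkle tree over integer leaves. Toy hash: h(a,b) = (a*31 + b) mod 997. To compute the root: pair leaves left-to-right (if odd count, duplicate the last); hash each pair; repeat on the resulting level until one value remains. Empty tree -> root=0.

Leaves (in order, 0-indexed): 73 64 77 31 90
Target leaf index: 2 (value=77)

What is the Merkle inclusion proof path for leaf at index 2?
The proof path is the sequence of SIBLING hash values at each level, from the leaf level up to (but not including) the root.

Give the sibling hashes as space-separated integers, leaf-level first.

Answer: 31 333 436

Derivation:
L0 (leaves): [73, 64, 77, 31, 90], target index=2
L1: h(73,64)=(73*31+64)%997=333 [pair 0] h(77,31)=(77*31+31)%997=424 [pair 1] h(90,90)=(90*31+90)%997=886 [pair 2] -> [333, 424, 886]
  Sibling for proof at L0: 31
L2: h(333,424)=(333*31+424)%997=777 [pair 0] h(886,886)=(886*31+886)%997=436 [pair 1] -> [777, 436]
  Sibling for proof at L1: 333
L3: h(777,436)=(777*31+436)%997=595 [pair 0] -> [595]
  Sibling for proof at L2: 436
Root: 595
Proof path (sibling hashes from leaf to root): [31, 333, 436]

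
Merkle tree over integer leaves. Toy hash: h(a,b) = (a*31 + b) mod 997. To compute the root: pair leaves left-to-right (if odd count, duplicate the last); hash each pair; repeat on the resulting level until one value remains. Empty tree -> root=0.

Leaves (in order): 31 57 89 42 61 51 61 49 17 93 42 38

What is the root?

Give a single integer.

L0: [31, 57, 89, 42, 61, 51, 61, 49, 17, 93, 42, 38]
L1: h(31,57)=(31*31+57)%997=21 h(89,42)=(89*31+42)%997=807 h(61,51)=(61*31+51)%997=945 h(61,49)=(61*31+49)%997=943 h(17,93)=(17*31+93)%997=620 h(42,38)=(42*31+38)%997=343 -> [21, 807, 945, 943, 620, 343]
L2: h(21,807)=(21*31+807)%997=461 h(945,943)=(945*31+943)%997=328 h(620,343)=(620*31+343)%997=620 -> [461, 328, 620]
L3: h(461,328)=(461*31+328)%997=661 h(620,620)=(620*31+620)%997=897 -> [661, 897]
L4: h(661,897)=(661*31+897)%997=451 -> [451]

Answer: 451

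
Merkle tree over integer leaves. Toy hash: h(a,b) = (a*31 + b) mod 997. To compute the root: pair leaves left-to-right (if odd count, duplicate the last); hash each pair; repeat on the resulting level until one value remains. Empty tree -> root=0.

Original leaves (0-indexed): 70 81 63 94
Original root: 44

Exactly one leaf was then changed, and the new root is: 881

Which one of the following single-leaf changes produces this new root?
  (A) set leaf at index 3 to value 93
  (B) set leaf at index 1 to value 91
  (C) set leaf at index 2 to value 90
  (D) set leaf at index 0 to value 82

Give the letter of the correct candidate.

Original leaves: [70, 81, 63, 94]
Target new root: 881
Try each candidate change and compute the resulting root:
Candidate A: set leaf[3] = 93 -> leaves = [70, 81, 63, 93]
  L0: [70, 81, 63, 93]
  L1: h(70,81)=(70*31+81)%997=257 h(63,93)=(63*31+93)%997=52 -> [257, 52]
  L2: h(257,52)=(257*31+52)%997=43 -> [43]
  root = 43 != target 881
Candidate B: set leaf[1] = 91 -> leaves = [70, 91, 63, 94]
  L0: [70, 91, 63, 94]
  L1: h(70,91)=(70*31+91)%997=267 h(63,94)=(63*31+94)%997=53 -> [267, 53]
  L2: h(267,53)=(267*31+53)%997=354 -> [354]
  root = 354 != target 881
Candidate C: set leaf[2] = 90 -> leaves = [70, 81, 90, 94]
  L0: [70, 81, 90, 94]
  L1: h(70,81)=(70*31+81)%997=257 h(90,94)=(90*31+94)%997=890 -> [257, 890]
  L2: h(257,890)=(257*31+890)%997=881 -> [881]
  root = 881 == target 881  ** MATCH **
Candidate D: set leaf[0] = 82 -> leaves = [82, 81, 63, 94]
  L0: [82, 81, 63, 94]
  L1: h(82,81)=(82*31+81)%997=629 h(63,94)=(63*31+94)%997=53 -> [629, 53]
  L2: h(629,53)=(629*31+53)%997=609 -> [609]
  root = 609 != target 881
Candidate C produces the target root.

Answer: C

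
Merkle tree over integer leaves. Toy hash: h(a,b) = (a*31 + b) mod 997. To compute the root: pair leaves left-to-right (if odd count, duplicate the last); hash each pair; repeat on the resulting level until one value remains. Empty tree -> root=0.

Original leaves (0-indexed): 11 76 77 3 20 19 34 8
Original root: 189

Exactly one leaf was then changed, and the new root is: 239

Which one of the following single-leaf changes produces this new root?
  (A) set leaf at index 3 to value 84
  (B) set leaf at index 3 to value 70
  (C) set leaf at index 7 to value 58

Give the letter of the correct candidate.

Original leaves: [11, 76, 77, 3, 20, 19, 34, 8]
Target new root: 239
Try each candidate change and compute the resulting root:
Candidate A: set leaf[3] = 84 -> leaves = [11, 76, 77, 84, 20, 19, 34, 8]
  L0: [11, 76, 77, 84, 20, 19, 34, 8]
  L1: h(11,76)=(11*31+76)%997=417 h(77,84)=(77*31+84)%997=477 h(20,19)=(20*31+19)%997=639 h(34,8)=(34*31+8)%997=65 -> [417, 477, 639, 65]
  L2: h(417,477)=(417*31+477)%997=443 h(639,65)=(639*31+65)%997=931 -> [443, 931]
  L3: h(443,931)=(443*31+931)%997=706 -> [706]
  root = 706 != target 239
Candidate B: set leaf[3] = 70 -> leaves = [11, 76, 77, 70, 20, 19, 34, 8]
  L0: [11, 76, 77, 70, 20, 19, 34, 8]
  L1: h(11,76)=(11*31+76)%997=417 h(77,70)=(77*31+70)%997=463 h(20,19)=(20*31+19)%997=639 h(34,8)=(34*31+8)%997=65 -> [417, 463, 639, 65]
  L2: h(417,463)=(417*31+463)%997=429 h(639,65)=(639*31+65)%997=931 -> [429, 931]
  L3: h(429,931)=(429*31+931)%997=272 -> [272]
  root = 272 != target 239
Candidate C: set leaf[7] = 58 -> leaves = [11, 76, 77, 3, 20, 19, 34, 58]
  L0: [11, 76, 77, 3, 20, 19, 34, 58]
  L1: h(11,76)=(11*31+76)%997=417 h(77,3)=(77*31+3)%997=396 h(20,19)=(20*31+19)%997=639 h(34,58)=(34*31+58)%997=115 -> [417, 396, 639, 115]
  L2: h(417,396)=(417*31+396)%997=362 h(639,115)=(639*31+115)%997=981 -> [362, 981]
  L3: h(362,981)=(362*31+981)%997=239 -> [239]
  root = 239 == target 239  ** MATCH **
Candidate C produces the target root.

Answer: C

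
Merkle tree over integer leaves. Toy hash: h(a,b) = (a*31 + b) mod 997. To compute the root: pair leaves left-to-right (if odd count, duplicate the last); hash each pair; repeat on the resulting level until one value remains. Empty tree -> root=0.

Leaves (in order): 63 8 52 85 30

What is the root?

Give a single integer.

Answer: 767

Derivation:
L0: [63, 8, 52, 85, 30]
L1: h(63,8)=(63*31+8)%997=964 h(52,85)=(52*31+85)%997=700 h(30,30)=(30*31+30)%997=960 -> [964, 700, 960]
L2: h(964,700)=(964*31+700)%997=674 h(960,960)=(960*31+960)%997=810 -> [674, 810]
L3: h(674,810)=(674*31+810)%997=767 -> [767]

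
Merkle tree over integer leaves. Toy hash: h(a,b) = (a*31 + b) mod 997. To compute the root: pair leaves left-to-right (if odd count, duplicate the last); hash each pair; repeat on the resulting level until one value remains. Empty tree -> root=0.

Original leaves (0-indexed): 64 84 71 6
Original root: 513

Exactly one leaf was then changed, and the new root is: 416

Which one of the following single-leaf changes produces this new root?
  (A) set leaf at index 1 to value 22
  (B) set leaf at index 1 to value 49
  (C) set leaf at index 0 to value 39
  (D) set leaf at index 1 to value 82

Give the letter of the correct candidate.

Answer: C

Derivation:
Original leaves: [64, 84, 71, 6]
Target new root: 416
Try each candidate change and compute the resulting root:
Candidate A: set leaf[1] = 22 -> leaves = [64, 22, 71, 6]
  L0: [64, 22, 71, 6]
  L1: h(64,22)=(64*31+22)%997=12 h(71,6)=(71*31+6)%997=213 -> [12, 213]
  L2: h(12,213)=(12*31+213)%997=585 -> [585]
  root = 585 != target 416
Candidate B: set leaf[1] = 49 -> leaves = [64, 49, 71, 6]
  L0: [64, 49, 71, 6]
  L1: h(64,49)=(64*31+49)%997=39 h(71,6)=(71*31+6)%997=213 -> [39, 213]
  L2: h(39,213)=(39*31+213)%997=425 -> [425]
  root = 425 != target 416
Candidate C: set leaf[0] = 39 -> leaves = [39, 84, 71, 6]
  L0: [39, 84, 71, 6]
  L1: h(39,84)=(39*31+84)%997=296 h(71,6)=(71*31+6)%997=213 -> [296, 213]
  L2: h(296,213)=(296*31+213)%997=416 -> [416]
  root = 416 == target 416  ** MATCH **
Candidate D: set leaf[1] = 82 -> leaves = [64, 82, 71, 6]
  L0: [64, 82, 71, 6]
  L1: h(64,82)=(64*31+82)%997=72 h(71,6)=(71*31+6)%997=213 -> [72, 213]
  L2: h(72,213)=(72*31+213)%997=451 -> [451]
  root = 451 != target 416
Candidate C produces the target root.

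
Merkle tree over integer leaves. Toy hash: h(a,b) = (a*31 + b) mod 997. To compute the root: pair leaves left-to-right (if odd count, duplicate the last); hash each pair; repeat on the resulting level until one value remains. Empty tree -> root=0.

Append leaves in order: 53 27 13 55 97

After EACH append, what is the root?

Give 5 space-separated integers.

Answer: 53 673 342 384 565

Derivation:
After append 53 (leaves=[53]):
  L0: [53]
  root=53
After append 27 (leaves=[53, 27]):
  L0: [53, 27]
  L1: h(53,27)=(53*31+27)%997=673 -> [673]
  root=673
After append 13 (leaves=[53, 27, 13]):
  L0: [53, 27, 13]
  L1: h(53,27)=(53*31+27)%997=673 h(13,13)=(13*31+13)%997=416 -> [673, 416]
  L2: h(673,416)=(673*31+416)%997=342 -> [342]
  root=342
After append 55 (leaves=[53, 27, 13, 55]):
  L0: [53, 27, 13, 55]
  L1: h(53,27)=(53*31+27)%997=673 h(13,55)=(13*31+55)%997=458 -> [673, 458]
  L2: h(673,458)=(673*31+458)%997=384 -> [384]
  root=384
After append 97 (leaves=[53, 27, 13, 55, 97]):
  L0: [53, 27, 13, 55, 97]
  L1: h(53,27)=(53*31+27)%997=673 h(13,55)=(13*31+55)%997=458 h(97,97)=(97*31+97)%997=113 -> [673, 458, 113]
  L2: h(673,458)=(673*31+458)%997=384 h(113,113)=(113*31+113)%997=625 -> [384, 625]
  L3: h(384,625)=(384*31+625)%997=565 -> [565]
  root=565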